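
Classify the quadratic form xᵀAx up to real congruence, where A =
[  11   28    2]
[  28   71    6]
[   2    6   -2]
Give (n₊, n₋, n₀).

step 0: pivot 11 → sign +
step 1: pivot -3/11 → sign −
step 2: pivot 2/3 → sign +
signature = (2, 1, 0)

Answer: (2, 1, 0)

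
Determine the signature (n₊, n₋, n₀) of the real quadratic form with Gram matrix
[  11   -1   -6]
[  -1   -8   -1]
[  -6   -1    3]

Answer: (2, 1, 0)

Derivation:
step 0: pivot 11 → sign +
step 1: pivot -89/11 → sign −
step 2: pivot 2/89 → sign +
signature = (2, 1, 0)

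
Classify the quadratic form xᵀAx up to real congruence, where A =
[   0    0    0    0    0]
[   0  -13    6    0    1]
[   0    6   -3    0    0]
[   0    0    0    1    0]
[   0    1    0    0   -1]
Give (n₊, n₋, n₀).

step 0: pivot -13 → sign −
step 1: pivot -3/13 → sign −
step 2: pivot 1 → sign +
step 3: row/col 3 already zero → sign 0
step 4: row/col 4 already zero → sign 0
signature = (1, 2, 2)

Answer: (1, 2, 2)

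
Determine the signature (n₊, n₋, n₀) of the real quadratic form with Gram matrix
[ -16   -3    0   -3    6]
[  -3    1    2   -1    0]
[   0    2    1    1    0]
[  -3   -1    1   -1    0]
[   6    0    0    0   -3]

step 0: pivot -16 → sign −
step 1: pivot 25/16 → sign +
step 2: pivot -39/25 → sign −
step 3: pivot 1 → sign +
step 4: pivot -3/13 → sign −
signature = (2, 3, 0)

Answer: (2, 3, 0)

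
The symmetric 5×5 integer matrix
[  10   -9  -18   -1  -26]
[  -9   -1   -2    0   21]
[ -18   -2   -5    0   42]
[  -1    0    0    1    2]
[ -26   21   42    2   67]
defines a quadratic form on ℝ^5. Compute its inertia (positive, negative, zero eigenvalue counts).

Answer: (2, 3, 0)

Derivation:
step 0: pivot 10 → sign +
step 1: pivot -91/10 → sign −
step 2: pivot -1 → sign −
step 3: pivot 90/91 → sign +
step 4: pivot -1/10 → sign −
signature = (2, 3, 0)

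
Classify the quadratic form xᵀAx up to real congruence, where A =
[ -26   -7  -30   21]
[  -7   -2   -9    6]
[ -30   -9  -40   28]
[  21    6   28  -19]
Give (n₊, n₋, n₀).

step 0: pivot -26 → sign −
step 1: pivot -3/26 → sign −
step 2: pivot 2 → sign +
step 3: pivot -3/2 → sign −
signature = (1, 3, 0)

Answer: (1, 3, 0)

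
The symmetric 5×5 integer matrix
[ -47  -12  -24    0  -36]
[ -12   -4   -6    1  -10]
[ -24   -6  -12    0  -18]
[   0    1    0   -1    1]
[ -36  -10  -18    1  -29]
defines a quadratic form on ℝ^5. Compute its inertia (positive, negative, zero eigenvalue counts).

Answer: (1, 3, 1)

Derivation:
step 0: pivot -47 → sign −
step 1: pivot -44/47 → sign −
step 2: pivot 3/11 → sign +
step 3: pivot -1 → sign −
step 4: row/col 4 already zero → sign 0
signature = (1, 3, 1)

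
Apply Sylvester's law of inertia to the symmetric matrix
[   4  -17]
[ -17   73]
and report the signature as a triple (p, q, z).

step 0: pivot 4 → sign +
step 1: pivot 3/4 → sign +
signature = (2, 0, 0)

Answer: (2, 0, 0)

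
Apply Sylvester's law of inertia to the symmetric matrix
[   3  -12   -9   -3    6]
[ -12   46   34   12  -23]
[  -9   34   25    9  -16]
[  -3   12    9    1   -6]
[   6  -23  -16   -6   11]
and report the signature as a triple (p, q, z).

step 0: pivot 3 → sign +
step 1: pivot -2 → sign −
step 2: pivot -2 → sign −
step 3: pivot -1/2 → sign −
step 4: pivot 2 → sign +
signature = (2, 3, 0)

Answer: (2, 3, 0)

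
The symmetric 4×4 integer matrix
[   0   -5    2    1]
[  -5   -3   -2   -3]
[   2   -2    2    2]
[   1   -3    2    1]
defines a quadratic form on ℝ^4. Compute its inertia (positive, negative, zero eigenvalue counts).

step 0: pivot -3 → sign −
step 1: pivot 25/3 → sign +
step 2: pivot -2/25 → sign −
step 3: row/col 3 already zero → sign 0
signature = (1, 2, 1)

Answer: (1, 2, 1)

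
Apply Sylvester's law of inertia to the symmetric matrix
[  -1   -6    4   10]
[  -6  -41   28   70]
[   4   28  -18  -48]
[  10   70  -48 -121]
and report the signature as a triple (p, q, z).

step 0: pivot -1 → sign −
step 1: pivot -5 → sign −
step 2: pivot 6/5 → sign +
step 3: pivot -1 → sign −
signature = (1, 3, 0)

Answer: (1, 3, 0)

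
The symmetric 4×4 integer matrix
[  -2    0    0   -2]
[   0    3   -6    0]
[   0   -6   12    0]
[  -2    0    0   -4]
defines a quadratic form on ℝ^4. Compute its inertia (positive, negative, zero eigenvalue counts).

step 0: pivot -2 → sign −
step 1: pivot 3 → sign +
step 2: pivot -2 → sign −
step 3: row/col 3 already zero → sign 0
signature = (1, 2, 1)

Answer: (1, 2, 1)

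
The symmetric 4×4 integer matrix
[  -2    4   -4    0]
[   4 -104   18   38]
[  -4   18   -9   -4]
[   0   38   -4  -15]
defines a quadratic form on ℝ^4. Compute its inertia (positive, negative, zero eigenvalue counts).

Answer: (1, 2, 1)

Derivation:
step 0: pivot -2 → sign −
step 1: pivot -96 → sign −
step 2: pivot 1/24 → sign +
step 3: row/col 3 already zero → sign 0
signature = (1, 2, 1)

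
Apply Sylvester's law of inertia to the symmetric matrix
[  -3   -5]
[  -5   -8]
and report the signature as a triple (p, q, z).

step 0: pivot -3 → sign −
step 1: pivot 1/3 → sign +
signature = (1, 1, 0)

Answer: (1, 1, 0)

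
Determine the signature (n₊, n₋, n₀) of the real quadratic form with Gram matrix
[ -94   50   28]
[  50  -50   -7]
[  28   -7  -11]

step 0: pivot -94 → sign −
step 1: pivot -1100/47 → sign −
step 2: pivot 3/1100 → sign +
signature = (1, 2, 0)

Answer: (1, 2, 0)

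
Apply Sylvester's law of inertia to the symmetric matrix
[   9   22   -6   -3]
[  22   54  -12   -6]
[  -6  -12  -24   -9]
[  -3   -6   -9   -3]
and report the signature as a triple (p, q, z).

Answer: (3, 1, 0)

Derivation:
step 0: pivot 9 → sign +
step 1: pivot 2/9 → sign +
step 2: pivot -60 → sign −
step 3: pivot 3/20 → sign +
signature = (3, 1, 0)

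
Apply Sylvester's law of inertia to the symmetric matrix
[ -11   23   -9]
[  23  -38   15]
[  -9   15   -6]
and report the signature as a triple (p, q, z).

step 0: pivot -11 → sign −
step 1: pivot 111/11 → sign +
step 2: pivot -3/37 → sign −
signature = (1, 2, 0)

Answer: (1, 2, 0)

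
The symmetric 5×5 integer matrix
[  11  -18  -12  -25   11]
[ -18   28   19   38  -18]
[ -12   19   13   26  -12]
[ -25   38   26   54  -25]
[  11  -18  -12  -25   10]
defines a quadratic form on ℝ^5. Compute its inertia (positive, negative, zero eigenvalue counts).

step 0: pivot 11 → sign +
step 1: pivot -16/11 → sign −
step 2: pivot 3/16 → sign +
step 3: pivot 3 → sign +
step 4: pivot -1 → sign −
signature = (3, 2, 0)

Answer: (3, 2, 0)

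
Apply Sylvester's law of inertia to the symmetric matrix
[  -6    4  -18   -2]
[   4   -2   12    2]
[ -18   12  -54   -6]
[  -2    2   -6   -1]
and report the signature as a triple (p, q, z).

Answer: (1, 2, 1)

Derivation:
step 0: pivot -6 → sign −
step 1: pivot 2/3 → sign +
step 2: pivot -1 → sign −
step 3: row/col 3 already zero → sign 0
signature = (1, 2, 1)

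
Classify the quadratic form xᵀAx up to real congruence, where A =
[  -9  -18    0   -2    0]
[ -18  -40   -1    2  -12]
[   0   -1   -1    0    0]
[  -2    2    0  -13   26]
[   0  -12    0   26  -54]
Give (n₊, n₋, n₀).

step 0: pivot -9 → sign −
step 1: pivot -4 → sign −
step 2: pivot -3/4 → sign −
step 3: pivot -5/9 → sign −
step 4: pivot 6/5 → sign +
signature = (1, 4, 0)

Answer: (1, 4, 0)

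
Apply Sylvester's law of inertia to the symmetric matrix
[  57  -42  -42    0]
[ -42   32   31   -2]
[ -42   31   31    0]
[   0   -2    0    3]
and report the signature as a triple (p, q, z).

Answer: (3, 1, 0)

Derivation:
step 0: pivot 57 → sign +
step 1: pivot 20/19 → sign +
step 2: pivot 1/20 → sign +
step 3: pivot -1 → sign −
signature = (3, 1, 0)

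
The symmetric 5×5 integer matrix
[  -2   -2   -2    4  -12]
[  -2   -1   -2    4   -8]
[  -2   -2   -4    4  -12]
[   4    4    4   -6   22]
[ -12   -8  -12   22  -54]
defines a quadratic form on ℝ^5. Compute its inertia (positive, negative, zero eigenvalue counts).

Answer: (2, 2, 1)

Derivation:
step 0: pivot -2 → sign −
step 1: pivot 1 → sign +
step 2: pivot -2 → sign −
step 3: pivot 2 → sign +
step 4: row/col 4 already zero → sign 0
signature = (2, 2, 1)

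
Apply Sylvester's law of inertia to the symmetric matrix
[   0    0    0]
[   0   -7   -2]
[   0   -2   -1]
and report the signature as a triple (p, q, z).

step 0: pivot -7 → sign −
step 1: pivot -3/7 → sign −
step 2: row/col 2 already zero → sign 0
signature = (0, 2, 1)

Answer: (0, 2, 1)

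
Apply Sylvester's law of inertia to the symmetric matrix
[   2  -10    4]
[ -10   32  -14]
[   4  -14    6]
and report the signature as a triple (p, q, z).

Answer: (1, 1, 1)

Derivation:
step 0: pivot 2 → sign +
step 1: pivot -18 → sign −
step 2: row/col 2 already zero → sign 0
signature = (1, 1, 1)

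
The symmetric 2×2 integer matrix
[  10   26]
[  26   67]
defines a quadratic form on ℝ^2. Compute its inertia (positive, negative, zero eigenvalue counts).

step 0: pivot 10 → sign +
step 1: pivot -3/5 → sign −
signature = (1, 1, 0)

Answer: (1, 1, 0)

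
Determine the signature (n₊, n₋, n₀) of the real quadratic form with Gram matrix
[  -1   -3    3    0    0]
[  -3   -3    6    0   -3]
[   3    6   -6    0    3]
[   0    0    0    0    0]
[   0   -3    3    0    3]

Answer: (2, 1, 2)

Derivation:
step 0: pivot -1 → sign −
step 1: pivot 6 → sign +
step 2: pivot 3/2 → sign +
step 3: row/col 3 already zero → sign 0
step 4: row/col 4 already zero → sign 0
signature = (2, 1, 2)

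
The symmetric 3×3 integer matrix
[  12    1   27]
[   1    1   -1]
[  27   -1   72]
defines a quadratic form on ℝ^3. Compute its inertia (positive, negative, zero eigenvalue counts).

Answer: (2, 1, 0)

Derivation:
step 0: pivot 12 → sign +
step 1: pivot 11/12 → sign +
step 2: pivot -3/11 → sign −
signature = (2, 1, 0)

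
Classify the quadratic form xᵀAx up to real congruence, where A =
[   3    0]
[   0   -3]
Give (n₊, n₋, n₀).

Answer: (1, 1, 0)

Derivation:
step 0: pivot 3 → sign +
step 1: pivot -3 → sign −
signature = (1, 1, 0)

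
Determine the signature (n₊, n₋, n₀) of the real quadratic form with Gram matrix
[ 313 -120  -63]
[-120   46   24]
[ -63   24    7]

Answer: (1, 2, 0)

Derivation:
step 0: pivot 313 → sign +
step 1: pivot -2/313 → sign −
step 2: pivot -2 → sign −
signature = (1, 2, 0)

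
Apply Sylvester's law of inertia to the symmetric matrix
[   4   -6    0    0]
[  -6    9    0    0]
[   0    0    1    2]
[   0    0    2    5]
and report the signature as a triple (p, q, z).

step 0: pivot 4 → sign +
step 1: pivot 1 → sign +
step 2: pivot 1 → sign +
step 3: row/col 3 already zero → sign 0
signature = (3, 0, 1)

Answer: (3, 0, 1)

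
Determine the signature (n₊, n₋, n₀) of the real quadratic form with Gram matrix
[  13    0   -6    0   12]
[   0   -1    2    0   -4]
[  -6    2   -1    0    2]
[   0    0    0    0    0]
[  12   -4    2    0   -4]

Answer: (2, 1, 2)

Derivation:
step 0: pivot 13 → sign +
step 1: pivot -1 → sign −
step 2: pivot 3/13 → sign +
step 3: row/col 3 already zero → sign 0
step 4: row/col 4 already zero → sign 0
signature = (2, 1, 2)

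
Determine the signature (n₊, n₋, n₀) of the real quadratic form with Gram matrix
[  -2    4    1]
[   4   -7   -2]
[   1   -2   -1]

Answer: (1, 2, 0)

Derivation:
step 0: pivot -2 → sign −
step 1: pivot 1 → sign +
step 2: pivot -1/2 → sign −
signature = (1, 2, 0)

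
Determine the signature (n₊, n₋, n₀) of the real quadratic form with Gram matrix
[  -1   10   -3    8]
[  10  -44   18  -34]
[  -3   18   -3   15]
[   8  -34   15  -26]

step 0: pivot -1 → sign −
step 1: pivot 56 → sign +
step 2: pivot 24/7 → sign +
step 3: row/col 3 already zero → sign 0
signature = (2, 1, 1)

Answer: (2, 1, 1)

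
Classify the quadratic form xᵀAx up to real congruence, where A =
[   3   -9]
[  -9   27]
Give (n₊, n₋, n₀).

step 0: pivot 3 → sign +
step 1: row/col 1 already zero → sign 0
signature = (1, 0, 1)

Answer: (1, 0, 1)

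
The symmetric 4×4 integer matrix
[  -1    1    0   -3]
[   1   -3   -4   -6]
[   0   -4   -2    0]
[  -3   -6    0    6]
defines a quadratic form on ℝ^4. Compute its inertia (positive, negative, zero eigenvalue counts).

step 0: pivot -1 → sign −
step 1: pivot -2 → sign −
step 2: pivot 6 → sign +
step 3: pivot 3/2 → sign +
signature = (2, 2, 0)

Answer: (2, 2, 0)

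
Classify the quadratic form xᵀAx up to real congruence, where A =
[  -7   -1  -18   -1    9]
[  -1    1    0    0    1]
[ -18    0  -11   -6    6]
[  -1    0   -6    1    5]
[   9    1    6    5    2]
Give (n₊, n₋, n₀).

Answer: (4, 1, 0)

Derivation:
step 0: pivot -7 → sign −
step 1: pivot 8/7 → sign +
step 2: pivot 59/2 → sign +
step 3: pivot 153/236 → sign +
step 4: pivot 1/17 → sign +
signature = (4, 1, 0)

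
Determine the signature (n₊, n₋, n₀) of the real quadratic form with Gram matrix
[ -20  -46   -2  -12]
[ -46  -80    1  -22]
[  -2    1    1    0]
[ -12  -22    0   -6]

step 0: pivot -20 → sign −
step 1: pivot 129/5 → sign +
step 2: pivot -2/129 → sign −
step 3: row/col 3 already zero → sign 0
signature = (1, 2, 1)

Answer: (1, 2, 1)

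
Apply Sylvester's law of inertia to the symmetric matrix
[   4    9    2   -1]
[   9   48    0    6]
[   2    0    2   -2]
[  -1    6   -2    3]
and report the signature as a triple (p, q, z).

Answer: (4, 0, 0)

Derivation:
step 0: pivot 4 → sign +
step 1: pivot 111/4 → sign +
step 2: pivot 10/37 → sign +
step 3: pivot 1/5 → sign +
signature = (4, 0, 0)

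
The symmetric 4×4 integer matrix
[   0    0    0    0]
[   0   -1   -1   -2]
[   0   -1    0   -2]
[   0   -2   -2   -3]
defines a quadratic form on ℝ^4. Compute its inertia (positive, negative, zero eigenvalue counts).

step 0: pivot -1 → sign −
step 1: pivot 1 → sign +
step 2: pivot 1 → sign +
step 3: row/col 3 already zero → sign 0
signature = (2, 1, 1)

Answer: (2, 1, 1)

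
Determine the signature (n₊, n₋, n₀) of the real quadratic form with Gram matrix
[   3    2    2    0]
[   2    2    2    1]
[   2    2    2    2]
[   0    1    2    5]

Answer: (3, 1, 0)

Derivation:
step 0: pivot 3 → sign +
step 1: pivot 2/3 → sign +
step 2: pivot 7/2 → sign +
step 3: pivot -2/7 → sign −
signature = (3, 1, 0)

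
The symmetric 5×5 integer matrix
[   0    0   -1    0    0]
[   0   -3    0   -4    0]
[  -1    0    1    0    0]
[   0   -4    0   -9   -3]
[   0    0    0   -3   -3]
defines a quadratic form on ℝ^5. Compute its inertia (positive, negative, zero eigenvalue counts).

step 0: pivot -3 → sign −
step 1: pivot 1 → sign +
step 2: pivot -1 → sign −
step 3: pivot -11/3 → sign −
step 4: pivot -6/11 → sign −
signature = (1, 4, 0)

Answer: (1, 4, 0)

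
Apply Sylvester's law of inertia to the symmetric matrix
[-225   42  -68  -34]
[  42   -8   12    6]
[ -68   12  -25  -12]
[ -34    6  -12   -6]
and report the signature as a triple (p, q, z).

Answer: (0, 4, 0)

Derivation:
step 0: pivot -225 → sign −
step 1: pivot -4/25 → sign −
step 2: pivot -13/9 → sign −
step 3: pivot -1/13 → sign −
signature = (0, 4, 0)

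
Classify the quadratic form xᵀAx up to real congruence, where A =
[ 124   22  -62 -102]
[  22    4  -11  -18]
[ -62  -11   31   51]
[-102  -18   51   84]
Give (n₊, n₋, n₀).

step 0: pivot 124 → sign +
step 1: pivot 3/31 → sign +
step 2: row/col 2 already zero → sign 0
step 3: row/col 3 already zero → sign 0
signature = (2, 0, 2)

Answer: (2, 0, 2)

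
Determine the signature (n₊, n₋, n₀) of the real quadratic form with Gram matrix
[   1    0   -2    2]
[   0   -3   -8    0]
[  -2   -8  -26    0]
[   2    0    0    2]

Answer: (1, 3, 0)

Derivation:
step 0: pivot 1 → sign +
step 1: pivot -3 → sign −
step 2: pivot -26/3 → sign −
step 3: pivot -2/13 → sign −
signature = (1, 3, 0)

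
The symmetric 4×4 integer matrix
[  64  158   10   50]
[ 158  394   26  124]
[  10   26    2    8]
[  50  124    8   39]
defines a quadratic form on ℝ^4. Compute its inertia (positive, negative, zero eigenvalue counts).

Answer: (2, 1, 1)

Derivation:
step 0: pivot 64 → sign +
step 1: pivot 63/16 → sign +
step 2: pivot -1/7 → sign −
step 3: row/col 3 already zero → sign 0
signature = (2, 1, 1)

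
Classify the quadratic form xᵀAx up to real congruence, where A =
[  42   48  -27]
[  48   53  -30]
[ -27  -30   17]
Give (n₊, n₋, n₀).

step 0: pivot 42 → sign +
step 1: pivot -13/7 → sign −
step 2: pivot 1/26 → sign +
signature = (2, 1, 0)

Answer: (2, 1, 0)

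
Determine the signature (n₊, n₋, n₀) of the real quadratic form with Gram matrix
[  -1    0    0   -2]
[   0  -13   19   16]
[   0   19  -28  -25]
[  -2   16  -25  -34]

Answer: (1, 3, 0)

Derivation:
step 0: pivot -1 → sign −
step 1: pivot -13 → sign −
step 2: pivot -3/13 → sign −
step 3: pivot 1 → sign +
signature = (1, 3, 0)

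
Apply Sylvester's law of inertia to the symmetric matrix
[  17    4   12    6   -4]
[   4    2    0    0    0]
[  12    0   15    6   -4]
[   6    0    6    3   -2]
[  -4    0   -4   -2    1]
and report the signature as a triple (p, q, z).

step 0: pivot 17 → sign +
step 1: pivot 18/17 → sign +
step 2: pivot -1 → sign −
step 3: pivot 3 → sign +
step 4: pivot -1/3 → sign −
signature = (3, 2, 0)

Answer: (3, 2, 0)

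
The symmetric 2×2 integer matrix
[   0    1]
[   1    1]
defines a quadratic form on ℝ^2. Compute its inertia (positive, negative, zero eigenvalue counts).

step 0: pivot 1 → sign +
step 1: pivot -1 → sign −
signature = (1, 1, 0)

Answer: (1, 1, 0)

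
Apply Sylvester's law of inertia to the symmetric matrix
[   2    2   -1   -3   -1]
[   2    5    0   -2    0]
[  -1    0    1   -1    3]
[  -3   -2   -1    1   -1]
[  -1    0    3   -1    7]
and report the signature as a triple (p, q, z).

Answer: (4, 1, 0)

Derivation:
step 0: pivot 2 → sign +
step 1: pivot 3 → sign +
step 2: pivot 1/6 → sign +
step 3: pivot -52 → sign −
step 4: pivot 3/13 → sign +
signature = (4, 1, 0)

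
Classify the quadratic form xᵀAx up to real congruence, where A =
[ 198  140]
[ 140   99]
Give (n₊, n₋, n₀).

Answer: (2, 0, 0)

Derivation:
step 0: pivot 198 → sign +
step 1: pivot 1/99 → sign +
signature = (2, 0, 0)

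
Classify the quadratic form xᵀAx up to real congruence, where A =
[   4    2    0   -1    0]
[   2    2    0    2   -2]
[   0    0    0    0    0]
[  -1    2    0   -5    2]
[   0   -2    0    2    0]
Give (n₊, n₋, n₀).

step 0: pivot 4 → sign +
step 1: pivot 1 → sign +
step 2: pivot -23/2 → sign −
step 3: pivot 6/23 → sign +
step 4: row/col 4 already zero → sign 0
signature = (3, 1, 1)

Answer: (3, 1, 1)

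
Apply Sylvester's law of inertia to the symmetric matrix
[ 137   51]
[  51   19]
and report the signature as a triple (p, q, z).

Answer: (2, 0, 0)

Derivation:
step 0: pivot 137 → sign +
step 1: pivot 2/137 → sign +
signature = (2, 0, 0)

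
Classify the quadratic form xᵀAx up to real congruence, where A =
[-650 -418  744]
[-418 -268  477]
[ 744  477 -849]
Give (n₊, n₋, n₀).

step 0: pivot -650 → sign −
step 1: pivot 262/325 → sign +
step 2: pivot -3/262 → sign −
signature = (1, 2, 0)

Answer: (1, 2, 0)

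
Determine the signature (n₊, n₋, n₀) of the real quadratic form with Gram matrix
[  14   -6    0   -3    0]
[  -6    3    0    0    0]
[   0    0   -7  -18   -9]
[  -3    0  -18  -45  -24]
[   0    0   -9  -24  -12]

Answer: (2, 3, 0)

Derivation:
step 0: pivot 14 → sign +
step 1: pivot 3/7 → sign +
step 2: pivot -7 → sign −
step 3: pivot -45/14 → sign −
step 4: pivot -1/5 → sign −
signature = (2, 3, 0)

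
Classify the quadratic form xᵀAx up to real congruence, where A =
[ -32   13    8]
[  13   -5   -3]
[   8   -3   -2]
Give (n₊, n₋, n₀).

Answer: (1, 2, 0)

Derivation:
step 0: pivot -32 → sign −
step 1: pivot 9/32 → sign +
step 2: pivot -2/9 → sign −
signature = (1, 2, 0)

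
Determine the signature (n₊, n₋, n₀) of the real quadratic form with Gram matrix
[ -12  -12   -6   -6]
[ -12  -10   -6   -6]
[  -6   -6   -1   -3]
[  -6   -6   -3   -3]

step 0: pivot -12 → sign −
step 1: pivot 2 → sign +
step 2: pivot 2 → sign +
step 3: row/col 3 already zero → sign 0
signature = (2, 1, 1)

Answer: (2, 1, 1)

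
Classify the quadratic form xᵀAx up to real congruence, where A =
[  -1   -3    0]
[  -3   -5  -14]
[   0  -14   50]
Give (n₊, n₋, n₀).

Answer: (2, 1, 0)

Derivation:
step 0: pivot -1 → sign −
step 1: pivot 4 → sign +
step 2: pivot 1 → sign +
signature = (2, 1, 0)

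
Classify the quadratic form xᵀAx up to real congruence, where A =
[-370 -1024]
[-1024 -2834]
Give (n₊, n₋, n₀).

Answer: (0, 2, 0)

Derivation:
step 0: pivot -370 → sign −
step 1: pivot -2/185 → sign −
signature = (0, 2, 0)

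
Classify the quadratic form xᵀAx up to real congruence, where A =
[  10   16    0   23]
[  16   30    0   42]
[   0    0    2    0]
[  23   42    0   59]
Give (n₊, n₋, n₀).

step 0: pivot 10 → sign +
step 1: pivot 22/5 → sign +
step 2: pivot 2 → sign +
step 3: pivot -1/22 → sign −
signature = (3, 1, 0)

Answer: (3, 1, 0)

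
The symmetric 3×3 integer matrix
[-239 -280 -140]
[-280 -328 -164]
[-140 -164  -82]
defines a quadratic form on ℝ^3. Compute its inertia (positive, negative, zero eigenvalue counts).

Answer: (1, 1, 1)

Derivation:
step 0: pivot -239 → sign −
step 1: pivot 8/239 → sign +
step 2: row/col 2 already zero → sign 0
signature = (1, 1, 1)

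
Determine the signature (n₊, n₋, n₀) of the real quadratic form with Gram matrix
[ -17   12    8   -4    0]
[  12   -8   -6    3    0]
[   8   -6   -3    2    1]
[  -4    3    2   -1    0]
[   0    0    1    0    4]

Answer: (3, 2, 0)

Derivation:
step 0: pivot -17 → sign −
step 1: pivot 8/17 → sign +
step 2: pivot 1/2 → sign +
step 3: pivot -1/4 → sign −
step 4: pivot 3 → sign +
signature = (3, 2, 0)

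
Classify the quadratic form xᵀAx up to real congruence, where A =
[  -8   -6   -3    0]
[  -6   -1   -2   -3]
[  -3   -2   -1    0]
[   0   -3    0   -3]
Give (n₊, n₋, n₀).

Answer: (2, 2, 0)

Derivation:
step 0: pivot -8 → sign −
step 1: pivot 7/2 → sign +
step 2: pivot 3/28 → sign +
step 3: pivot -6 → sign −
signature = (2, 2, 0)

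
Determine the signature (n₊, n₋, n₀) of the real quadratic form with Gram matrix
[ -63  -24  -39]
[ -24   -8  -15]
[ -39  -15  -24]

step 0: pivot -63 → sign −
step 1: pivot 8/7 → sign +
step 2: pivot 1/8 → sign +
signature = (2, 1, 0)

Answer: (2, 1, 0)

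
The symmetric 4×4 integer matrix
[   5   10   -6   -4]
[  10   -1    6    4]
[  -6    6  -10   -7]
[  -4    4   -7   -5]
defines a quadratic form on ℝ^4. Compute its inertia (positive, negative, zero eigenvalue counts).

step 0: pivot 5 → sign +
step 1: pivot -21 → sign −
step 2: pivot -62/35 → sign −
step 3: pivot -3/62 → sign −
signature = (1, 3, 0)

Answer: (1, 3, 0)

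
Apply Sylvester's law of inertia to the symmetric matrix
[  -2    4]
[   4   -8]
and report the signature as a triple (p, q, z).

step 0: pivot -2 → sign −
step 1: row/col 1 already zero → sign 0
signature = (0, 1, 1)

Answer: (0, 1, 1)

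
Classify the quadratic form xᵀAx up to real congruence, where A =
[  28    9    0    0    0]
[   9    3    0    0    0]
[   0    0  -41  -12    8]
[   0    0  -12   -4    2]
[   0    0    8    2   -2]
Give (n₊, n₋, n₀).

step 0: pivot 28 → sign +
step 1: pivot 3/28 → sign +
step 2: pivot -41 → sign −
step 3: pivot -20/41 → sign −
step 4: pivot -1/5 → sign −
signature = (2, 3, 0)

Answer: (2, 3, 0)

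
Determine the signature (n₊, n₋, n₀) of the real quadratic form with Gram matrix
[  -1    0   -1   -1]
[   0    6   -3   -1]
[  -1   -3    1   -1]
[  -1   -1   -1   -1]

step 0: pivot -1 → sign −
step 1: pivot 6 → sign +
step 2: pivot 1/2 → sign +
step 3: pivot -2/3 → sign −
signature = (2, 2, 0)

Answer: (2, 2, 0)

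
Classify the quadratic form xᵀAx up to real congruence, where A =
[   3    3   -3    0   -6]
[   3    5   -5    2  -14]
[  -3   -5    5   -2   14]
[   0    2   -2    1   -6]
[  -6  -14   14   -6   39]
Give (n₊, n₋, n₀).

Answer: (2, 2, 1)

Derivation:
step 0: pivot 3 → sign +
step 1: pivot 2 → sign +
step 2: pivot -1 → sign −
step 3: pivot -1 → sign −
step 4: row/col 4 already zero → sign 0
signature = (2, 2, 1)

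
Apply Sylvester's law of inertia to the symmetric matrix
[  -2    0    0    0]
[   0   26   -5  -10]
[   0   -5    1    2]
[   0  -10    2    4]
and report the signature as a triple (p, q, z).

step 0: pivot -2 → sign −
step 1: pivot 26 → sign +
step 2: pivot 1/26 → sign +
step 3: row/col 3 already zero → sign 0
signature = (2, 1, 1)

Answer: (2, 1, 1)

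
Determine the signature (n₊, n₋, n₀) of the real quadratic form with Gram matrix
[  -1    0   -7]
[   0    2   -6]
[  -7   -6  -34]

Answer: (1, 2, 0)

Derivation:
step 0: pivot -1 → sign −
step 1: pivot 2 → sign +
step 2: pivot -3 → sign −
signature = (1, 2, 0)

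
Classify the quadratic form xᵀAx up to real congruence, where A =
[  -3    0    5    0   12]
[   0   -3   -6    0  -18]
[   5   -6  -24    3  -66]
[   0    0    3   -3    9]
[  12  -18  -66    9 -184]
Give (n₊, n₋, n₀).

Answer: (1, 4, 0)

Derivation:
step 0: pivot -3 → sign −
step 1: pivot -3 → sign −
step 2: pivot -11/3 → sign −
step 3: pivot -6/11 → sign −
step 4: pivot 1/2 → sign +
signature = (1, 4, 0)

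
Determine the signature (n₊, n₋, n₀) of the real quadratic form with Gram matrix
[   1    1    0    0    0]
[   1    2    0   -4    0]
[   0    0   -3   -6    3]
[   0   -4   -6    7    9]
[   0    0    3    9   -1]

Answer: (3, 2, 0)

Derivation:
step 0: pivot 1 → sign +
step 1: pivot 1 → sign +
step 2: pivot -3 → sign −
step 3: pivot 3 → sign +
step 4: pivot -1 → sign −
signature = (3, 2, 0)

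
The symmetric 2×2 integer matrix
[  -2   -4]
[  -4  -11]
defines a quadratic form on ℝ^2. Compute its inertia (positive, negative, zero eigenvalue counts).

step 0: pivot -2 → sign −
step 1: pivot -3 → sign −
signature = (0, 2, 0)

Answer: (0, 2, 0)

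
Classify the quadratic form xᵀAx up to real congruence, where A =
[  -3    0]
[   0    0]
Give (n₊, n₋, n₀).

Answer: (0, 1, 1)

Derivation:
step 0: pivot -3 → sign −
step 1: row/col 1 already zero → sign 0
signature = (0, 1, 1)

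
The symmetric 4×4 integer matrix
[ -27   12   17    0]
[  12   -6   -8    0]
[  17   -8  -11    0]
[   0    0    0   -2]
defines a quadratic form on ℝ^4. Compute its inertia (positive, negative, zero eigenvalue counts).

Answer: (0, 3, 1)

Derivation:
step 0: pivot -27 → sign −
step 1: pivot -2/3 → sign −
step 2: pivot -2 → sign −
step 3: row/col 3 already zero → sign 0
signature = (0, 3, 1)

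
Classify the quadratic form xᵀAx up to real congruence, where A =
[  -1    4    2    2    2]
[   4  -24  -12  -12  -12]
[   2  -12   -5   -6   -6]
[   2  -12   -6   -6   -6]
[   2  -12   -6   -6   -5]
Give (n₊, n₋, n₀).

Answer: (2, 2, 1)

Derivation:
step 0: pivot -1 → sign −
step 1: pivot -8 → sign −
step 2: pivot 1 → sign +
step 3: pivot 1 → sign +
step 4: row/col 4 already zero → sign 0
signature = (2, 2, 1)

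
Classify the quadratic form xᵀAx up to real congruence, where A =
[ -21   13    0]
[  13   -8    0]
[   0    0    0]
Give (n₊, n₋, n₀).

Answer: (1, 1, 1)

Derivation:
step 0: pivot -21 → sign −
step 1: pivot 1/21 → sign +
step 2: row/col 2 already zero → sign 0
signature = (1, 1, 1)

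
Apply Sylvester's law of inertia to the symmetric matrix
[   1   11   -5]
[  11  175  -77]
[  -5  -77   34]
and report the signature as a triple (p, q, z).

Answer: (3, 0, 0)

Derivation:
step 0: pivot 1 → sign +
step 1: pivot 54 → sign +
step 2: pivot 1/27 → sign +
signature = (3, 0, 0)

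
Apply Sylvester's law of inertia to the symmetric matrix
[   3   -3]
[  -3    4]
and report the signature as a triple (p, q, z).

Answer: (2, 0, 0)

Derivation:
step 0: pivot 3 → sign +
step 1: pivot 1 → sign +
signature = (2, 0, 0)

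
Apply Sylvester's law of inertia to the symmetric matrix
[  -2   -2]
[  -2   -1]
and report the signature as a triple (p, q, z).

step 0: pivot -2 → sign −
step 1: pivot 1 → sign +
signature = (1, 1, 0)

Answer: (1, 1, 0)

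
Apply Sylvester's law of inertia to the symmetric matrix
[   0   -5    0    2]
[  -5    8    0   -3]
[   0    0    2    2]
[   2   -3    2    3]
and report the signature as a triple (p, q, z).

step 0: pivot 8 → sign +
step 1: pivot -25/8 → sign −
step 2: pivot 2 → sign +
step 3: pivot -3/25 → sign −
signature = (2, 2, 0)

Answer: (2, 2, 0)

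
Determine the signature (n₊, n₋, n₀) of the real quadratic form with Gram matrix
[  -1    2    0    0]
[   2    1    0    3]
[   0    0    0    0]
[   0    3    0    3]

step 0: pivot -1 → sign −
step 1: pivot 5 → sign +
step 2: pivot 6/5 → sign +
step 3: row/col 3 already zero → sign 0
signature = (2, 1, 1)

Answer: (2, 1, 1)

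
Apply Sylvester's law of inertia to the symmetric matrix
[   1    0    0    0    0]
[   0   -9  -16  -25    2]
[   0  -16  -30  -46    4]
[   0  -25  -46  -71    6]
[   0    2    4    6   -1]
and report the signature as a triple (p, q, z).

step 0: pivot 1 → sign +
step 1: pivot -9 → sign −
step 2: pivot -14/9 → sign −
step 3: pivot -3/7 → sign −
step 4: row/col 4 already zero → sign 0
signature = (1, 3, 1)

Answer: (1, 3, 1)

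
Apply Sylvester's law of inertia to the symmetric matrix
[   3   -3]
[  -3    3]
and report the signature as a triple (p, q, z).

Answer: (1, 0, 1)

Derivation:
step 0: pivot 3 → sign +
step 1: row/col 1 already zero → sign 0
signature = (1, 0, 1)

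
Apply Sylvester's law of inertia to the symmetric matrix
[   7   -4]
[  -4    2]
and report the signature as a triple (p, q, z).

Answer: (1, 1, 0)

Derivation:
step 0: pivot 7 → sign +
step 1: pivot -2/7 → sign −
signature = (1, 1, 0)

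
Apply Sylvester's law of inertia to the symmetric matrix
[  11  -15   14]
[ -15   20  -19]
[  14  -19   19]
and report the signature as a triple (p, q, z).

Answer: (2, 1, 0)

Derivation:
step 0: pivot 11 → sign +
step 1: pivot -5/11 → sign −
step 2: pivot 6/5 → sign +
signature = (2, 1, 0)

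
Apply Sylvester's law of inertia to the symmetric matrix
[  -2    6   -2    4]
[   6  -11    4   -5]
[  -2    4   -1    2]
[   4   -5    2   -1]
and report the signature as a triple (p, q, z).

Answer: (2, 1, 1)

Derivation:
step 0: pivot -2 → sign −
step 1: pivot 7 → sign +
step 2: pivot 3/7 → sign +
step 3: row/col 3 already zero → sign 0
signature = (2, 1, 1)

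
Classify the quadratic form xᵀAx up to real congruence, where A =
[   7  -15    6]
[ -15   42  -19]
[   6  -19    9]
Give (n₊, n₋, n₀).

step 0: pivot 7 → sign +
step 1: pivot 69/7 → sign +
step 2: pivot 2/69 → sign +
signature = (3, 0, 0)

Answer: (3, 0, 0)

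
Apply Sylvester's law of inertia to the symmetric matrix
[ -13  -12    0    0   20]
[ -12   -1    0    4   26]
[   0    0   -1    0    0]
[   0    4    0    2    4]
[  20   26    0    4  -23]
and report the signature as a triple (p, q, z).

Answer: (2, 3, 0)

Derivation:
step 0: pivot -13 → sign −
step 1: pivot 131/13 → sign +
step 2: pivot -1 → sign −
step 3: pivot 54/131 → sign +
step 4: pivot -1/3 → sign −
signature = (2, 3, 0)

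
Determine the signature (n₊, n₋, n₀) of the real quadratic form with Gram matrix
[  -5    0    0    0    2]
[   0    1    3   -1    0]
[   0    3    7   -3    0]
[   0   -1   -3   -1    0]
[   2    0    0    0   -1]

step 0: pivot -5 → sign −
step 1: pivot 1 → sign +
step 2: pivot -2 → sign −
step 3: pivot -2 → sign −
step 4: pivot -1/5 → sign −
signature = (1, 4, 0)

Answer: (1, 4, 0)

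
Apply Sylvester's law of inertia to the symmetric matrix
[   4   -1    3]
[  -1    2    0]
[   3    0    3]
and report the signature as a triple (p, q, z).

step 0: pivot 4 → sign +
step 1: pivot 7/4 → sign +
step 2: pivot 3/7 → sign +
signature = (3, 0, 0)

Answer: (3, 0, 0)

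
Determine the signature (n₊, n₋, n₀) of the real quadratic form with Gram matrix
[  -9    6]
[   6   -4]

Answer: (0, 1, 1)

Derivation:
step 0: pivot -9 → sign −
step 1: row/col 1 already zero → sign 0
signature = (0, 1, 1)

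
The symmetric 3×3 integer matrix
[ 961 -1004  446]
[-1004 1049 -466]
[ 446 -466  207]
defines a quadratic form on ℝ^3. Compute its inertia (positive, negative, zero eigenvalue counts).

step 0: pivot 961 → sign +
step 1: pivot 73/961 → sign +
step 2: pivot -1/73 → sign −
signature = (2, 1, 0)

Answer: (2, 1, 0)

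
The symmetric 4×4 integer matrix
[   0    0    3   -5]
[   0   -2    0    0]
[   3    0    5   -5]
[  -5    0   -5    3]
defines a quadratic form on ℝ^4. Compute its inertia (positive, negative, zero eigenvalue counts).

step 0: pivot -2 → sign −
step 1: pivot 5 → sign +
step 2: pivot -9/5 → sign −
step 3: pivot 2/9 → sign +
signature = (2, 2, 0)

Answer: (2, 2, 0)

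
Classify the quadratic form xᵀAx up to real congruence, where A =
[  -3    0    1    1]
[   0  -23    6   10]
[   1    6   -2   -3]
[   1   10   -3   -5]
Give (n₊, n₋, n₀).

Answer: (0, 4, 0)

Derivation:
step 0: pivot -3 → sign −
step 1: pivot -23 → sign −
step 2: pivot -7/69 → sign −
step 3: pivot -2/7 → sign −
signature = (0, 4, 0)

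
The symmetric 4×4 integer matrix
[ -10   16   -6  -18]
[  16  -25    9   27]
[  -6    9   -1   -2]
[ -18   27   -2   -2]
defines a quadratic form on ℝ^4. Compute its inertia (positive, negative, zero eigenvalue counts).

Answer: (3, 1, 0)

Derivation:
step 0: pivot -10 → sign −
step 1: pivot 3/5 → sign +
step 2: pivot 2 → sign +
step 3: pivot 1/2 → sign +
signature = (3, 1, 0)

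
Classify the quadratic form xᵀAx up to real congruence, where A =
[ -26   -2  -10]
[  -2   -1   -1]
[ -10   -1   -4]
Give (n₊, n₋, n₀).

step 0: pivot -26 → sign −
step 1: pivot -11/13 → sign −
step 2: pivot -1/11 → sign −
signature = (0, 3, 0)

Answer: (0, 3, 0)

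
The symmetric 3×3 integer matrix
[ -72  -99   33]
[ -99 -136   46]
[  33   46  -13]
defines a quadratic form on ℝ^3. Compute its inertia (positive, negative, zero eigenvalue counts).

step 0: pivot -72 → sign −
step 1: pivot 1/8 → sign +
step 2: pivot -1 → sign −
signature = (1, 2, 0)

Answer: (1, 2, 0)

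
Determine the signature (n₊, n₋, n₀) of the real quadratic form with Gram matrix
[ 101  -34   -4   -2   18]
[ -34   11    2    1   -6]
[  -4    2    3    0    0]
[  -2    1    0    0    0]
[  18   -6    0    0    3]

Answer: (3, 2, 0)

Derivation:
step 0: pivot 101 → sign +
step 1: pivot -45/101 → sign −
step 2: pivot 19/5 → sign +
step 3: pivot 3/19 → sign +
step 4: pivot -1 → sign −
signature = (3, 2, 0)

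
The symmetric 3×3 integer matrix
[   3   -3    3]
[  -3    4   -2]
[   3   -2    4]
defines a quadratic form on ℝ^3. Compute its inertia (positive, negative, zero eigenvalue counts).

Answer: (2, 0, 1)

Derivation:
step 0: pivot 3 → sign +
step 1: pivot 1 → sign +
step 2: row/col 2 already zero → sign 0
signature = (2, 0, 1)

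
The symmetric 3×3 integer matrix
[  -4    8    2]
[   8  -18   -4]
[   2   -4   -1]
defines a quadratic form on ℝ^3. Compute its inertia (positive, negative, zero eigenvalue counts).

step 0: pivot -4 → sign −
step 1: pivot -2 → sign −
step 2: row/col 2 already zero → sign 0
signature = (0, 2, 1)

Answer: (0, 2, 1)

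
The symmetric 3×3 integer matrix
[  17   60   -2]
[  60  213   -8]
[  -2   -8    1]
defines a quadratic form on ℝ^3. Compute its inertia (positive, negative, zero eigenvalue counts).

step 0: pivot 17 → sign +
step 1: pivot 21/17 → sign +
step 2: pivot 1/21 → sign +
signature = (3, 0, 0)

Answer: (3, 0, 0)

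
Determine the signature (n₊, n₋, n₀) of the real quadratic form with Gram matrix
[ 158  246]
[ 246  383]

Answer: (1, 1, 0)

Derivation:
step 0: pivot 158 → sign +
step 1: pivot -1/79 → sign −
signature = (1, 1, 0)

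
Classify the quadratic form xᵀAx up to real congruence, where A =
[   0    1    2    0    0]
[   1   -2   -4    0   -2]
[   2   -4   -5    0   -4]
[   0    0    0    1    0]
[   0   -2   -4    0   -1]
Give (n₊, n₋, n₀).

Answer: (3, 2, 0)

Derivation:
step 0: pivot -2 → sign −
step 1: pivot 1/2 → sign +
step 2: pivot 3 → sign +
step 3: pivot 1 → sign +
step 4: pivot -1 → sign −
signature = (3, 2, 0)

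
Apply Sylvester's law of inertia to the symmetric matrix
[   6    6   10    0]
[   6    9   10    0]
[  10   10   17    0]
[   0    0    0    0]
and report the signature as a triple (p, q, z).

step 0: pivot 6 → sign +
step 1: pivot 3 → sign +
step 2: pivot 1/3 → sign +
step 3: row/col 3 already zero → sign 0
signature = (3, 0, 1)

Answer: (3, 0, 1)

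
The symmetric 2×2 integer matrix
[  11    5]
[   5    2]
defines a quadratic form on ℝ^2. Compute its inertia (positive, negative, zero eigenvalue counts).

Answer: (1, 1, 0)

Derivation:
step 0: pivot 11 → sign +
step 1: pivot -3/11 → sign −
signature = (1, 1, 0)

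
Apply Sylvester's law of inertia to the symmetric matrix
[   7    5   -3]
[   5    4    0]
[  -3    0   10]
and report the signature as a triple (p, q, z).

Answer: (2, 1, 0)

Derivation:
step 0: pivot 7 → sign +
step 1: pivot 3/7 → sign +
step 2: pivot -2 → sign −
signature = (2, 1, 0)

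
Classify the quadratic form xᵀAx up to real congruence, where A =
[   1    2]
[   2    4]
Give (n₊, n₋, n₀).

step 0: pivot 1 → sign +
step 1: row/col 1 already zero → sign 0
signature = (1, 0, 1)

Answer: (1, 0, 1)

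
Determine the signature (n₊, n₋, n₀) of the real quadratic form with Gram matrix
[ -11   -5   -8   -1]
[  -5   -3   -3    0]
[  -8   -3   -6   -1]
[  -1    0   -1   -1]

step 0: pivot -11 → sign −
step 1: pivot -8/11 → sign −
step 2: pivot 3/8 → sign +
step 3: pivot -2/3 → sign −
signature = (1, 3, 0)

Answer: (1, 3, 0)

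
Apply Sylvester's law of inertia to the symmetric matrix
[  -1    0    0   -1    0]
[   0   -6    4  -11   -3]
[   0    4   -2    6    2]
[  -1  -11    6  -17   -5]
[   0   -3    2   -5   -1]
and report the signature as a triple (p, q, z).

Answer: (3, 2, 0)

Derivation:
step 0: pivot -1 → sign −
step 1: pivot -6 → sign −
step 2: pivot 2/3 → sign +
step 3: pivot 3/2 → sign +
step 4: pivot 1/3 → sign +
signature = (3, 2, 0)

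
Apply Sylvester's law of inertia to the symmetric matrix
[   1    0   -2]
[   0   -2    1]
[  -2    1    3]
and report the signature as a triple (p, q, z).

Answer: (1, 2, 0)

Derivation:
step 0: pivot 1 → sign +
step 1: pivot -2 → sign −
step 2: pivot -1/2 → sign −
signature = (1, 2, 0)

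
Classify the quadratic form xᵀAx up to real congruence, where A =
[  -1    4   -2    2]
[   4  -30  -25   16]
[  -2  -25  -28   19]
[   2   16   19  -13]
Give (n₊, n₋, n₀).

step 0: pivot -1 → sign −
step 1: pivot -14 → sign −
step 2: pivot 753/14 → sign +
step 3: pivot 3/251 → sign +
signature = (2, 2, 0)

Answer: (2, 2, 0)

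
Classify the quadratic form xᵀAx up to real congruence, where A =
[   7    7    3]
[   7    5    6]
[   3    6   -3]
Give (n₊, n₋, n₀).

step 0: pivot 7 → sign +
step 1: pivot -2 → sign −
step 2: pivot 3/14 → sign +
signature = (2, 1, 0)

Answer: (2, 1, 0)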